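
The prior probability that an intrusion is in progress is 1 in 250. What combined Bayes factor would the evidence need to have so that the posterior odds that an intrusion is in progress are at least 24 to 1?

Prior odds = 0.004/0.996 = 1/249.
Target odds = 24.
Required Bayes factor = 24 ÷ (1/249) = 5976.

5976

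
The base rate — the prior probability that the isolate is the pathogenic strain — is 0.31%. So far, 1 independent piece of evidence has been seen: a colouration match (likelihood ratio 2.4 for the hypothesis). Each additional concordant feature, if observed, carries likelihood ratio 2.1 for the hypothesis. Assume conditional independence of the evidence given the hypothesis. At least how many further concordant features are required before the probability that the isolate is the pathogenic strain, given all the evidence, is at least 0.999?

Prior odds = 0.0031/0.9969 = 31/9969.
Bayes factor of the evidence already in hand = 2.4.
Odds after that evidence = (31/9969) × 2.4 = 124/16615.
Target odds = 0.999/0.001 = 999.
Need 2.1ⁿ ≥ 999 ÷ (124/16615) = 16598385/124.
2.1¹⁵ ≈68122.3 falls short of 16598385/124 but 2.1¹⁶ ≈143057 reaches it, so n = 16.

16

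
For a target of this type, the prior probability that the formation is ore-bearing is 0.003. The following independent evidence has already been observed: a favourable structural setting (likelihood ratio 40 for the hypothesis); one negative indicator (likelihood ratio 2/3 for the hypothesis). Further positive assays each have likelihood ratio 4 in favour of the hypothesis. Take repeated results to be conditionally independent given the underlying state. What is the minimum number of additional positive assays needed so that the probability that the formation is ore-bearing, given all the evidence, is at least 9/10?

4

Prior odds = 0.003/0.997 = 3/997.
Combined Bayes factor of the evidence already in hand = 40 × (2/3) = 80/3.
Odds after that evidence = (3/997) × 80/3 = 80/997.
Target odds = 0.9/0.1 = 9.
Need 4ⁿ ≥ 9 ÷ (80/997) = 112.1625.
4³ = 64 falls short of 112.1625 but 4⁴ = 256 reaches it, so n = 4.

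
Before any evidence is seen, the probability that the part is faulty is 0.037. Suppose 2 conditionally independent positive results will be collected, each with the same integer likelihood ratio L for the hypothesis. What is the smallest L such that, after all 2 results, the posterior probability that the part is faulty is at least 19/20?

23

Prior odds = 0.037/0.963 = 37/963.
Target odds = 0.95/0.05 = 19.
Need L² ≥ 19 ÷ (37/963) = 18297/37.
22² = 484 < 18297/37 ≤ 529 = 23², so L = 23.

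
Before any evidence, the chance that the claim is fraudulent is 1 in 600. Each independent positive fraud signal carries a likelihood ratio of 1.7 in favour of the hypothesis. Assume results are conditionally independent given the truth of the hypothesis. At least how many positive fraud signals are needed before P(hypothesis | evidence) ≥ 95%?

18

Prior odds = (1/600)/(599/600) = 1/599.
Likelihood ratio per positive fraud signal = 1.7.
Target posterior odds = 0.95/0.05 = 19.
Need (1/599) × 1.7ⁿ ≥ 19, i.e. 1.7ⁿ ≥ 11381.
1.7¹⁷ ≈8272.4 falls short of 11381 but 1.7¹⁸ ≈14063.1 reaches it, so n = 18.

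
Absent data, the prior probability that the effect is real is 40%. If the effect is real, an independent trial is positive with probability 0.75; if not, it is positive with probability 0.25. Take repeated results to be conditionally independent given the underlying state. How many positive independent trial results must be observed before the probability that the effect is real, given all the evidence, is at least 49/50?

Prior odds: 0.4 ÷ 0.6 = 2/3.
Likelihood ratio of a positive = 0.75/0.25 = 3.
Target posterior odds = 0.98/0.02 = 49.
Require 3ⁿ ≥ 49 ÷ (2/3) = 73.5.
3³ = 27 falls short of 73.5 but 3⁴ = 81 reaches it, so n = 4.

4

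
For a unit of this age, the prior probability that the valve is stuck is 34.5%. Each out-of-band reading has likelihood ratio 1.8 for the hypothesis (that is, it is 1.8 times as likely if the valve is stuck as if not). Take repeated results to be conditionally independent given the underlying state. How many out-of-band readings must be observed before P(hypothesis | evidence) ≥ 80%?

4

Prior odds = 0.345/0.655 = 69/131.
Likelihood ratio per out-of-band reading = 1.8.
Target posterior odds = 0.8/0.2 = 4.
Need (69/131) × 1.8ⁿ ≥ 4, i.e. 1.8ⁿ ≥ 524/69.
1.8³ = 5.832 falls short of 524/69 but 1.8⁴ = 10.4976 reaches it, so n = 4.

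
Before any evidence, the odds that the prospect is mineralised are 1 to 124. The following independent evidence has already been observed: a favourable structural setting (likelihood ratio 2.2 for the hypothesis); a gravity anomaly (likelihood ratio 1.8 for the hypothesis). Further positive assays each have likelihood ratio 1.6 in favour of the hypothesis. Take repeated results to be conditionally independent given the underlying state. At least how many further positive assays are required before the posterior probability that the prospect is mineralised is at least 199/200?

Prior odds = 1/124.
Combined Bayes factor of the evidence already in hand = 2.2 × 1.8 = 3.96.
Odds after that evidence = (1/124) × 3.96 = 99/3100.
Target odds = 0.995/0.005 = 199.
Need 1.6ⁿ ≥ 199 ÷ (99/3100) = 616900/99.
1.6¹⁸ ≈4722.37 falls short of 616900/99 but 1.6¹⁹ ≈7555.79 reaches it, so n = 19.

19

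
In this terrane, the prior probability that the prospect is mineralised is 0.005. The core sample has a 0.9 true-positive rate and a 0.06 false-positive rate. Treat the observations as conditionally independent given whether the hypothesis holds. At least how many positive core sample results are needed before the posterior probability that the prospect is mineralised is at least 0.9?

3

Prior odds: 0.005 ÷ 0.995 = 1/199.
Likelihood ratio of a positive result = 0.9/0.06 = 15.
Target posterior odds = 0.9/0.1 = 9.
Require 15ⁿ ≥ 9 ÷ (1/199) = 1791.
15² = 225 falls short of 1791 but 15³ = 3375 reaches it, so n = 3.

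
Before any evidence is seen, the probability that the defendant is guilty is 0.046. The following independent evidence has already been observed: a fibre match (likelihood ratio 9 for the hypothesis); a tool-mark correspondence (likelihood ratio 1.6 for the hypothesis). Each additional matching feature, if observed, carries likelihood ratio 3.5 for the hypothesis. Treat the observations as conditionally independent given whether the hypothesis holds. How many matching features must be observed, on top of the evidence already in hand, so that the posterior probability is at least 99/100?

Prior odds = 0.046/0.954 = 23/477.
Combined Bayes factor of the evidence already in hand = 9 × 1.6 = 14.4.
Odds after that evidence = (23/477) × 14.4 = 184/265.
Target odds = 0.99/0.01 = 99.
Need 3.5ⁿ ≥ 99 ÷ (184/265) = 26235/184.
3.5³ = 42.875 falls short of 26235/184 but 3.5⁴ = 150.0625 reaches it, so n = 4.

4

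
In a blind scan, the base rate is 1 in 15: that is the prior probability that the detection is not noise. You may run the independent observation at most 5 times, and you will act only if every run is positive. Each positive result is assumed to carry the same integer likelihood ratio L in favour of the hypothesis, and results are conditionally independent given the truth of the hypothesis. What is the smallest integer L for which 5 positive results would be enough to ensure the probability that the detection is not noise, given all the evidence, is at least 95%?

4

Prior odds = (1/15)/(14/15) = 1/14.
Target odds = 0.95/0.05 = 19.
Need L⁵ ≥ 19 ÷ (1/14) = 266.
3⁵ = 243 < 266 ≤ 1024 = 4⁵, so L = 4.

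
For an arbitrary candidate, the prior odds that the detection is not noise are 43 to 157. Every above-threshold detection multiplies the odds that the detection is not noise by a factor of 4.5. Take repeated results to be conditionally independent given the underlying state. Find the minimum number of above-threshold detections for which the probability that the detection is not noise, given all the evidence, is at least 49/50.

Prior odds = 43/157.
Likelihood ratio per above-threshold detection = 4.5.
Target posterior odds = 0.98/0.02 = 49.
Need (43/157) × 4.5ⁿ ≥ 49, i.e. 4.5ⁿ ≥ 7693/43.
4.5³ = 91.125 falls short of 7693/43 but 4.5⁴ = 410.0625 reaches it, so n = 4.

4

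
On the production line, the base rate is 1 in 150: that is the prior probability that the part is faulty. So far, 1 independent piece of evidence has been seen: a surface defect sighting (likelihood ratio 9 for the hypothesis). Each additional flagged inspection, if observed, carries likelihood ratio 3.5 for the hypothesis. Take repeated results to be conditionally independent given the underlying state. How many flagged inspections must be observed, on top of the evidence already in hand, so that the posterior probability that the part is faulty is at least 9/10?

4

Prior odds = (1/150)/(149/150) = 1/149.
Bayes factor of the evidence already in hand = 9.
Odds after that evidence = (1/149) × 9 = 9/149.
Target odds = 0.9/0.1 = 9.
Need 3.5ⁿ ≥ 9 ÷ (9/149) = 149.
3.5³ = 42.875 falls short of 149 but 3.5⁴ = 150.0625 reaches it, so n = 4.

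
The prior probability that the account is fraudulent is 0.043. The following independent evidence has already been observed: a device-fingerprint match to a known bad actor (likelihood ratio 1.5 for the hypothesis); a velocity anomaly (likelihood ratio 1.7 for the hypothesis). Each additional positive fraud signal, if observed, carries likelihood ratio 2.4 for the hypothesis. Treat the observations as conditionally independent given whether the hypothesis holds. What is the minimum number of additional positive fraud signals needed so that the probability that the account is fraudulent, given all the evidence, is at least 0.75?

Prior odds = 0.043/0.957 = 43/957.
Combined Bayes factor of the evidence already in hand = 1.5 × 1.7 = 2.55.
Odds after that evidence = (43/957) × 2.55 = 731/6380.
Target odds = 0.75/0.25 = 3.
Need 2.4ⁿ ≥ 3 ÷ (731/6380) = 19140/731.
2.4³ = 13.824 falls short of 19140/731 but 2.4⁴ = 33.1776 reaches it, so n = 4.

4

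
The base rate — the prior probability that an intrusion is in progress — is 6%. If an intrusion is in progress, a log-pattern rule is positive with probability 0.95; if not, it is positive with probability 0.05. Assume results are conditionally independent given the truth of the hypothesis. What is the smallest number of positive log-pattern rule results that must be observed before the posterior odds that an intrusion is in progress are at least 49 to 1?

3

Prior odds = 0.06/0.94 = 3/47.
Likelihood ratio of a positive = 0.95/0.05 = 19.
Target odds = 49.
Require 19ⁿ ≥ 49 ÷ (3/47) = 2303/3.
19² = 361 falls short of 2303/3 but 19³ = 6859 reaches it, so n = 3.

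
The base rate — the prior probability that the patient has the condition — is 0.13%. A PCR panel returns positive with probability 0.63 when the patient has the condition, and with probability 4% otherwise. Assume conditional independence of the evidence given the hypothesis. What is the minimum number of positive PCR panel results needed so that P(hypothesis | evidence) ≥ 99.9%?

5

Prior odds: 0.0013 ÷ 0.9987 = 13/9987.
Likelihood ratio of a positive result = 0.63/0.04 = 15.75.
Target posterior odds = 0.999/0.001 = 999.
Need (13/9987) × 15.75ⁿ ≥ 999, i.e. 15.75ⁿ ≥ 9977013/13.
15.75⁴ = 15752961/256 falls short of 9977013/13 but 15.75⁵ = 992436543/1024 reaches it, so n = 5.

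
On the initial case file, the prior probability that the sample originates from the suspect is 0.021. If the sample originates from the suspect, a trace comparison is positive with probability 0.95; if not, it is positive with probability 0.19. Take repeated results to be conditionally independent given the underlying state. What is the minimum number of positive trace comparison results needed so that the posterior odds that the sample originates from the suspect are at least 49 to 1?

Prior odds = 0.021/0.979 = 21/979.
Likelihood ratio of a positive = 0.95/0.19 = 5.
Target odds = 49.
Require 5ⁿ ≥ 49 ÷ (21/979) = 6853/3.
5⁴ = 625 falls short of 6853/3 but 5⁵ = 3125 reaches it, so n = 5.

5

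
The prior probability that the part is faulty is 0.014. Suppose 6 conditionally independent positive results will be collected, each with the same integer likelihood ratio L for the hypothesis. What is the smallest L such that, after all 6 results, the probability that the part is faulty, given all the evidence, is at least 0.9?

3

Prior odds = 0.014/0.986 = 7/493.
Target odds = 0.9/0.1 = 9.
Need L⁶ ≥ 9 ÷ (7/493) = 4437/7.
2⁶ = 64 < 4437/7 ≤ 729 = 3⁶, so L = 3.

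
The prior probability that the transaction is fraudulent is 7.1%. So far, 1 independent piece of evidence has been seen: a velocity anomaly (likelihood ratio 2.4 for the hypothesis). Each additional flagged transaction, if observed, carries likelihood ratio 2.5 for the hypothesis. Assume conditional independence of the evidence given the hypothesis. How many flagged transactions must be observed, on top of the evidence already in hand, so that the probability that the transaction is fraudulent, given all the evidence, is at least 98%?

Prior odds = 0.071/0.929 = 71/929.
Bayes factor of the evidence already in hand = 2.4.
Odds after that evidence = (71/929) × 2.4 = 852/4645.
Target odds = 0.98/0.02 = 49.
Need 2.5ⁿ ≥ 49 ÷ (852/4645) = 227605/852.
2.5⁶ = 244.140625 falls short of 227605/852 but 2.5⁷ = 610.3515625 reaches it, so n = 7.

7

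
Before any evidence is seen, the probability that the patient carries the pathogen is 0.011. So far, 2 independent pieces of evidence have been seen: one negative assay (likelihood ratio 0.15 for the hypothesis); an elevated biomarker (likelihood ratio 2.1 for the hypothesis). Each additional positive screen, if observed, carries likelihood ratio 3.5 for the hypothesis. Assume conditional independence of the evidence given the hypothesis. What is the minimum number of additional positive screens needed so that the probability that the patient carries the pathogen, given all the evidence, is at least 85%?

Prior odds = 0.011/0.989 = 11/989.
Combined Bayes factor of the evidence already in hand = 0.15 × 2.1 = 0.315.
Odds after that evidence = (11/989) × 0.315 = 693/197800.
Target odds = 0.85/0.15 = 17/3.
Need 3.5ⁿ ≥ 17/3 ÷ (693/197800) = 3362600/2079.
3.5⁵ = 525.21875 falls short of 3362600/2079 but 3.5⁶ = 1838.265625 reaches it, so n = 6.

6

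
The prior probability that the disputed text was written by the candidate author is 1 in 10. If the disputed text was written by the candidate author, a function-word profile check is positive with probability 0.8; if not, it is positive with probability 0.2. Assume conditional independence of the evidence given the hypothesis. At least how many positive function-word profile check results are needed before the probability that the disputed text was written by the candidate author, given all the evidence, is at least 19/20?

4

Prior odds = 0.1/0.9 = 1/9.
Likelihood ratio of a positive = 0.8/0.2 = 4.
Target odds: 0.95 ÷ 0.05 = 19.
Need (1/9) × 4ⁿ ≥ 19, i.e. 4ⁿ ≥ 171.
4³ = 64 falls short of 171 but 4⁴ = 256 reaches it, so n = 4.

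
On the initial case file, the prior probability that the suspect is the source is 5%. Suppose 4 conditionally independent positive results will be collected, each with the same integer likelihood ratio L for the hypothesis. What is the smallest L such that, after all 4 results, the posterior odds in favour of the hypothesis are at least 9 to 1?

4

Prior odds = 0.05/0.95 = 1/19.
Target odds = 9.
Need L⁴ ≥ 9 ÷ (1/19) = 171.
3⁴ = 81 < 171 ≤ 256 = 4⁴, so L = 4.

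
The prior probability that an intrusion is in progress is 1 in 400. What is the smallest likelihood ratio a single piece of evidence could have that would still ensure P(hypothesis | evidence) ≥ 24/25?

Prior odds = 0.0025/0.9975 = 1/399.
Target odds = 0.96/0.04 = 24.
Required Bayes factor = 24 ÷ (1/399) = 9576.

9576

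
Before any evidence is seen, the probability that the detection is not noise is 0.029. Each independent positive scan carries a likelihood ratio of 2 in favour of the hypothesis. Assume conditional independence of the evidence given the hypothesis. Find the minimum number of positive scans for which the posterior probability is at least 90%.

9

Prior odds = 0.029/0.971 = 29/971.
Likelihood ratio per positive scan = 2.
Target odds: 0.9 ÷ 0.1 = 9.
Need (29/971) × 2ⁿ ≥ 9, i.e. 2ⁿ ≥ 8739/29.
2⁸ = 256 falls short of 8739/29 but 2⁹ = 512 reaches it, so n = 9.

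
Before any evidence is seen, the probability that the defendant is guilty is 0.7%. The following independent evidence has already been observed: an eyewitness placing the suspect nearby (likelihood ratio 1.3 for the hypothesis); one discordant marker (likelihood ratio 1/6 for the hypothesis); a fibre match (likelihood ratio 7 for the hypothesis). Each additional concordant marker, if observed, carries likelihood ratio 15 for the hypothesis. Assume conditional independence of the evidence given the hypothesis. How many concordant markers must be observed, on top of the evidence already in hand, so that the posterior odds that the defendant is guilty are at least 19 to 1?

3

Prior odds = 0.007/0.993 = 7/993.
Combined Bayes factor of the evidence already in hand = 1.3 × (1/6) × 7 = 91/60.
Odds after that evidence = (7/993) × 91/60 = 637/59580.
Target odds = 19.
Need 15ⁿ ≥ 19 ÷ (637/59580) = 1132020/637.
15² = 225 falls short of 1132020/637 but 15³ = 3375 reaches it, so n = 3.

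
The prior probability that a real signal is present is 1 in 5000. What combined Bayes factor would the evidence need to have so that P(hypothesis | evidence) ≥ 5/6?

24995

Prior odds = 0.0002/0.9998 = 1/4999.
Target odds = (5/6)/(1/6) = 5.
Required Bayes factor = 5 ÷ (1/4999) = 24995.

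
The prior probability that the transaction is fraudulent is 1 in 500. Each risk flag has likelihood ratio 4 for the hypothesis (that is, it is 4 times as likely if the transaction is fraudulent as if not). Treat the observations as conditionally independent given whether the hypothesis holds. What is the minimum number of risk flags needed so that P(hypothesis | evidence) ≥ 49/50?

8

Prior odds = 0.002/0.998 = 1/499.
Likelihood ratio per risk flag = 4.
Target odds: 0.98 ÷ 0.02 = 49.
Require 4ⁿ ≥ 49 ÷ (1/499) = 24451.
4⁷ = 16384 falls short of 24451 but 4⁸ = 65536 reaches it, so n = 8.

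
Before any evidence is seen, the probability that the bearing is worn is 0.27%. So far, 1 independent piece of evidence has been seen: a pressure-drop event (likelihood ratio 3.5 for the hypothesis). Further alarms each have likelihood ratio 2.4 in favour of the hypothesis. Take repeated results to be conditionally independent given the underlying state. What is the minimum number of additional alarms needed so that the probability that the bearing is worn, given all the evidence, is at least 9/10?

Prior odds = 0.0027/0.9973 = 27/9973.
Bayes factor of the evidence already in hand = 3.5.
Odds after that evidence = (27/9973) × 3.5 = 189/19946.
Target odds = 0.9/0.1 = 9.
Need 2.4ⁿ ≥ 9 ÷ (189/19946) = 19946/21.
2.4⁷ = 35831808/78125 falls short of 19946/21 but 2.4⁸ = 429981696/390625 reaches it, so n = 8.

8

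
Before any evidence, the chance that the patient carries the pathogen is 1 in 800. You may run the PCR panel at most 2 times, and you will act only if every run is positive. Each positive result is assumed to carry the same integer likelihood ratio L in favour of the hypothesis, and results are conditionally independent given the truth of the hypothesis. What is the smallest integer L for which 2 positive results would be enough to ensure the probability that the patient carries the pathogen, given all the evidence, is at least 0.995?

Prior odds = 0.00125/0.99875 = 1/799.
Target odds = 0.995/0.005 = 199.
Need L² ≥ 199 ÷ (1/799) = 159001.
398² = 158404 < 159001 ≤ 159201 = 399², so L = 399.

399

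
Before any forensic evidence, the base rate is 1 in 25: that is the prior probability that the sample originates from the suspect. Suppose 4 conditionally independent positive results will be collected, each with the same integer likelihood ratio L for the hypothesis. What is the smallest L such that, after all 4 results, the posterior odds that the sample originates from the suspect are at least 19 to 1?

5

Prior odds = 0.04/0.96 = 1/24.
Target odds = 19.
Need L⁴ ≥ 19 ÷ (1/24) = 456.
4⁴ = 256 < 456 ≤ 625 = 5⁴, so L = 5.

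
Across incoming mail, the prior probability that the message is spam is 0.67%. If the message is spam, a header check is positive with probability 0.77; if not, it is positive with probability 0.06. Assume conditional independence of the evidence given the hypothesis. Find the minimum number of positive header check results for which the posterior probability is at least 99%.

4

Prior odds = 0.0067/0.9933 = 67/9933.
Likelihood ratio of a positive = 0.77/0.06 = 77/6.
Target posterior odds = 0.99/0.01 = 99.
Need (67/9933) × (77/6)ⁿ ≥ 99, i.e. (77/6)ⁿ ≥ 983367/67.
(77/6)³ = 456533/216 falls short of 983367/67 but (77/6)⁴ = 35153041/1296 reaches it, so n = 4.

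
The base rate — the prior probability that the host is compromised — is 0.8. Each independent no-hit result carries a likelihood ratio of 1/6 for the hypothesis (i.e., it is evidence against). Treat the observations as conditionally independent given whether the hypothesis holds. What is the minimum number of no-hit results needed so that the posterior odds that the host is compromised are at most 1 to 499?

5

Prior odds = 0.8/0.2 = 4.
Likelihood ratio per no-hit result = 1/6.
Target odds = 1/499.
Need 4 × (1/6)ⁿ ≤ 1/499, i.e. (1/6)ⁿ ≤ 1/1996.
(1/6)⁴ = 1/1296 is still above 1/1996 but (1/6)⁵ = 1/7776 is at or below it, so n = 5.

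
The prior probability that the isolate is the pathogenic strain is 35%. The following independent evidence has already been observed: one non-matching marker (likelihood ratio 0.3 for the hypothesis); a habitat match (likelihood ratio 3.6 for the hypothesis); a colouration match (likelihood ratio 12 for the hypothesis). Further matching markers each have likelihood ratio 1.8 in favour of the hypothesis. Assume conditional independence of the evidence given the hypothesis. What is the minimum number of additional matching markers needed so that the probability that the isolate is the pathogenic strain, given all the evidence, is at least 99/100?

5

Prior odds = 0.35/0.65 = 7/13.
Combined Bayes factor of the evidence already in hand = 0.3 × 3.6 × 12 = 12.96.
Odds after that evidence = (7/13) × 12.96 = 2268/325.
Target odds = 0.99/0.01 = 99.
Need 1.8ⁿ ≥ 99 ÷ (2268/325) = 3575/252.
1.8⁴ = 10.4976 falls short of 3575/252 but 1.8⁵ = 18.89568 reaches it, so n = 5.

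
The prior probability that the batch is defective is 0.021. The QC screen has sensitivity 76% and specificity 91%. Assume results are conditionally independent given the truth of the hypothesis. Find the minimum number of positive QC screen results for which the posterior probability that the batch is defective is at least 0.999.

6

Prior odds = 0.021/0.979 = 21/979.
False-positive rate = 1 − 0.91 = 0.09; likelihood ratio of a positive = 0.76/0.09 = 76/9.
Target odds: 0.999 ÷ 0.001 = 999.
Need (21/979) × (76/9)ⁿ ≥ 999, i.e. (76/9)ⁿ ≥ 326007/7.
(76/9)⁵ ≈42939.3 falls short of 326007/7 but (76/9)⁶ ≈362599 reaches it, so n = 6.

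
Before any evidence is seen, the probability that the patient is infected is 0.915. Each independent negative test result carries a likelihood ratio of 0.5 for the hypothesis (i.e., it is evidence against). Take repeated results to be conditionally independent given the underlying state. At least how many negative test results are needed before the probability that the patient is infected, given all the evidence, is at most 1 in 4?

Prior odds: 0.915 ÷ 0.085 = 183/17.
Likelihood ratio per negative test result = 0.5.
Target posterior odds = 0.25/0.75 = 1/3.
Need (183/17) × 0.5ⁿ ≤ 1/3, i.e. 0.5ⁿ ≤ 17/549.
0.5⁵ = 0.03125 is still above 17/549 but 0.5⁶ = 0.015625 is at or below it, so n = 6.

6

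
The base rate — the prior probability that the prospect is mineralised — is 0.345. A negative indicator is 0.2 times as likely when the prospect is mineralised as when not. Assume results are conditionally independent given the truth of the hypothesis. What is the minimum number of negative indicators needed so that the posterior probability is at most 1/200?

Prior odds = 0.345/0.655 = 69/131.
Likelihood ratio per negative indicator = 0.2.
Target odds: 0.005 ÷ 0.995 = 1/199.
Need (69/131) × 0.2ⁿ ≤ 1/199, i.e. 0.2ⁿ ≤ 131/13731.
0.2² = 0.04 is still above 131/13731 but 0.2³ = 0.008 is at or below it, so n = 3.

3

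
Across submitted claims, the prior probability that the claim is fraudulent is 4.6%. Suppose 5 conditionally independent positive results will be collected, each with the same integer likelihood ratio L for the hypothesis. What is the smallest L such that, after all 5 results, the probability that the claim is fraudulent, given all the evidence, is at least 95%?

Prior odds = 0.046/0.954 = 23/477.
Target odds = 0.95/0.05 = 19.
Need L⁵ ≥ 19 ÷ (23/477) = 9063/23.
3⁵ = 243 < 9063/23 ≤ 1024 = 4⁵, so L = 4.

4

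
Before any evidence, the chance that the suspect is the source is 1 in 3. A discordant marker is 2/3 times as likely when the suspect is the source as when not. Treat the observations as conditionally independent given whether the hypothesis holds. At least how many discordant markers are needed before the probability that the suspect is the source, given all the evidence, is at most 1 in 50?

Prior odds = (1/3)/(2/3) = 0.5.
Likelihood ratio per discordant marker = 2/3.
Target odds: 0.02 ÷ 0.98 = 1/49.
Need 0.5 × (2/3)ⁿ ≤ 1/49, i.e. (2/3)ⁿ ≤ 2/49.
(2/3)⁷ = 128/2187 is still above 2/49 but (2/3)⁸ = 256/6561 is at or below it, so n = 8.

8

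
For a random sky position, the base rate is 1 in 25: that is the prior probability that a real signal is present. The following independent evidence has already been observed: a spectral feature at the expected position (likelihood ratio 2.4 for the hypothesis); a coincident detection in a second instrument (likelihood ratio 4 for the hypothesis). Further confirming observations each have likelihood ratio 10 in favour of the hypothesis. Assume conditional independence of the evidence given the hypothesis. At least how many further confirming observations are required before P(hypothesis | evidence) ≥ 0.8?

Prior odds = 0.04/0.96 = 1/24.
Combined Bayes factor of the evidence already in hand = 2.4 × 4 = 9.6.
Odds after that evidence = (1/24) × 9.6 = 0.4.
Target odds = 0.8/0.2 = 4.
Need 10ⁿ ≥ 4 ÷ 0.4 = 10.
10¹ = 10, which meets the required 10; so n = 1.

1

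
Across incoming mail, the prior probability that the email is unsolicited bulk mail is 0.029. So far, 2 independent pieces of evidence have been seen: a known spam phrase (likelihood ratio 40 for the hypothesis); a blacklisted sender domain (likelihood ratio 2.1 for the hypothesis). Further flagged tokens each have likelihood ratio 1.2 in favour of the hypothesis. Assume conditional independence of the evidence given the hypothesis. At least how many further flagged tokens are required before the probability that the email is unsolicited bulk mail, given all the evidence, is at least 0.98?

17

Prior odds = 0.029/0.971 = 29/971.
Combined Bayes factor of the evidence already in hand = 40 × 2.1 = 84.
Odds after that evidence = (29/971) × 84 = 2436/971.
Target odds = 0.98/0.02 = 49.
Need 1.2ⁿ ≥ 49 ÷ (2436/971) = 6797/348.
1.2¹⁶ ≈18.4884 falls short of 6797/348 but 1.2¹⁷ ≈22.1861 reaches it, so n = 17.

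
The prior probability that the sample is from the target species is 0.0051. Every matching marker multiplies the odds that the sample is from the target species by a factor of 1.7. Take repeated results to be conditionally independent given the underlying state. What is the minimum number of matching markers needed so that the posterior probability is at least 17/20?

Prior odds = 0.0051/0.9949 = 51/9949.
Likelihood ratio per matching marker = 1.7.
Target posterior odds = 0.85/0.15 = 17/3.
Require 1.7ⁿ ≥ 17/3 ÷ (51/9949) = 9949/9.
1.7¹³ ≈990.458 falls short of 9949/9 but 1.7¹⁴ ≈1683.78 reaches it, so n = 14.

14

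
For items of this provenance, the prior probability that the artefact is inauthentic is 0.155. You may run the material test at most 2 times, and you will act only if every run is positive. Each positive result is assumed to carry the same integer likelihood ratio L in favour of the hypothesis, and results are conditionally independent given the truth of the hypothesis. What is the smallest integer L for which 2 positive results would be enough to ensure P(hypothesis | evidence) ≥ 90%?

Prior odds = 0.155/0.845 = 31/169.
Target odds = 0.9/0.1 = 9.
Need L² ≥ 9 ÷ (31/169) = 1521/31.
7² = 49 < 1521/31 ≤ 64 = 8², so L = 8.

8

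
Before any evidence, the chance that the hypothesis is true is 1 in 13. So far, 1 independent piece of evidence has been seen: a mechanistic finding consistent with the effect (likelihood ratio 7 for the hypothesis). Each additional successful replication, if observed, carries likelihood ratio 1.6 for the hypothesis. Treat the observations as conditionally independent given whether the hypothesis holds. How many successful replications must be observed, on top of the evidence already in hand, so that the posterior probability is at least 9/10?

6

Prior odds = (1/13)/(12/13) = 1/12.
Bayes factor of the evidence already in hand = 7.
Odds after that evidence = (1/12) × 7 = 7/12.
Target odds = 0.9/0.1 = 9.
Need 1.6ⁿ ≥ 9 ÷ (7/12) = 108/7.
1.6⁵ = 10.48576 falls short of 108/7 but 1.6⁶ = 262144/15625 reaches it, so n = 6.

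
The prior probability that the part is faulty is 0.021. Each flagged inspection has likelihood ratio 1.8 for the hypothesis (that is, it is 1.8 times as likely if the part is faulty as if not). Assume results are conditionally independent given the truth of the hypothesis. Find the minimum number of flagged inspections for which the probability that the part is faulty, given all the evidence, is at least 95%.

12

Prior odds = 0.021/0.979 = 21/979.
Likelihood ratio per flagged inspection = 1.8.
Target odds: 0.95 ÷ 0.05 = 19.
Require 1.8ⁿ ≥ 19 ÷ (21/979) = 18601/21.
1.8¹¹ ≈642.684 falls short of 18601/21 but 1.8¹² ≈1156.83 reaches it, so n = 12.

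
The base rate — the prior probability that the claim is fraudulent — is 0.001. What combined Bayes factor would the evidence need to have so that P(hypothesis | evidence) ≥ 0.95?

18981

Prior odds = 0.001/0.999 = 1/999.
Target odds = 0.95/0.05 = 19.
Required Bayes factor = 19 ÷ (1/999) = 18981.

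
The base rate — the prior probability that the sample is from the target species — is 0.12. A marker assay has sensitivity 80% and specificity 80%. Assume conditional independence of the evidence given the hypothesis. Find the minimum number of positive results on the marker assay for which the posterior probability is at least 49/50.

5

Prior odds: 0.12 ÷ 0.88 = 3/22.
False-positive rate = 1 − 0.8 = 0.2; likelihood ratio of a positive = 0.8/0.2 = 4.
Target posterior odds = 0.98/0.02 = 49.
Need (3/22) × 4ⁿ ≥ 49, i.e. 4ⁿ ≥ 1078/3.
4⁴ = 256 falls short of 1078/3 but 4⁵ = 1024 reaches it, so n = 5.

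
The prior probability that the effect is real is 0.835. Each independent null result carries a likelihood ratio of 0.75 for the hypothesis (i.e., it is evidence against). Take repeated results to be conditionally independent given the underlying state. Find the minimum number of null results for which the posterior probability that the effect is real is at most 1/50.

Prior odds = 0.835/0.165 = 167/33.
Likelihood ratio per null result = 0.75.
Target posterior odds = 0.02/0.98 = 1/49.
Need (167/33) × 0.75ⁿ ≤ 1/49, i.e. 0.75ⁿ ≤ 33/8183.
0.75¹⁹ ≈0.00422828 is still above 33/8183 but 0.75²⁰ ≈0.00317121 is at or below it, so n = 20.

20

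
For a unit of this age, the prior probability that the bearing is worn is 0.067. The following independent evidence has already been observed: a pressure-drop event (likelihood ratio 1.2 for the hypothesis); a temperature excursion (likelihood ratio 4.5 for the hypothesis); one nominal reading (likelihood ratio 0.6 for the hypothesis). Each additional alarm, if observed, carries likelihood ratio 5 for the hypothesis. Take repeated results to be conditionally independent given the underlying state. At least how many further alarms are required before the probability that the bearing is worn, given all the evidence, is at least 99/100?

Prior odds = 0.067/0.933 = 67/933.
Combined Bayes factor of the evidence already in hand = 1.2 × 4.5 × 0.6 = 3.24.
Odds after that evidence = (67/933) × 3.24 = 1809/7775.
Target odds = 0.99/0.01 = 99.
Need 5ⁿ ≥ 99 ÷ (1809/7775) = 85525/201.
5³ = 125 falls short of 85525/201 but 5⁴ = 625 reaches it, so n = 4.

4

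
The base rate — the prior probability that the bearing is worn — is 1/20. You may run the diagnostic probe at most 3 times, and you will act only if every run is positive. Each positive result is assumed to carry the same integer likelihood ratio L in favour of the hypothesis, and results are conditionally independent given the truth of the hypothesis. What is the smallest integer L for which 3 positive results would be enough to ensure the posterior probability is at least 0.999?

Prior odds = 0.05/0.95 = 1/19.
Target odds = 0.999/0.001 = 999.
Need L³ ≥ 999 ÷ (1/19) = 18981.
26³ = 17576 < 18981 ≤ 19683 = 27³, so L = 27.

27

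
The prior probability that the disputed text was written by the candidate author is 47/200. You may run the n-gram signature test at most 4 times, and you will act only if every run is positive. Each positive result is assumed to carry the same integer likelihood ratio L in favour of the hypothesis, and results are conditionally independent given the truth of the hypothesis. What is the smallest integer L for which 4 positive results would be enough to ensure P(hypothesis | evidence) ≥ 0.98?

4

Prior odds = 0.235/0.765 = 47/153.
Target odds = 0.98/0.02 = 49.
Need L⁴ ≥ 49 ÷ (47/153) = 7497/47.
3⁴ = 81 < 7497/47 ≤ 256 = 4⁴, so L = 4.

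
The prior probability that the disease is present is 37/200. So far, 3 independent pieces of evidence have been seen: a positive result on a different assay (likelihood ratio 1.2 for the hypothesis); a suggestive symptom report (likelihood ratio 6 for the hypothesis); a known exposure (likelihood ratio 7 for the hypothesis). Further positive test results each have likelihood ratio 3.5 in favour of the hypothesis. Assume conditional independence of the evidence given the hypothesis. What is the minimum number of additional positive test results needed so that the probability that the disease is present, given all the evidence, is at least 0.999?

Prior odds = 0.185/0.815 = 37/163.
Combined Bayes factor of the evidence already in hand = 1.2 × 6 × 7 = 50.4.
Odds after that evidence = (37/163) × 50.4 = 9324/815.
Target odds = 0.999/0.001 = 999.
Need 3.5ⁿ ≥ 999 ÷ (9324/815) = 2445/28.
3.5³ = 42.875 falls short of 2445/28 but 3.5⁴ = 150.0625 reaches it, so n = 4.

4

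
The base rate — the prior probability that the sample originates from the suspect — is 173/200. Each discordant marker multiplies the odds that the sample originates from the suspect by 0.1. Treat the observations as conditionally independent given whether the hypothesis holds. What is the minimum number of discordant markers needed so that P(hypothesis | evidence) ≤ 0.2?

2

Prior odds: 0.865 ÷ 0.135 = 173/27.
Likelihood ratio per discordant marker = 0.1.
Target posterior odds = 0.2/0.8 = 0.25.
Require 0.1ⁿ ≤ 0.25 ÷ (173/27) = 27/692.
0.1¹ = 0.1 is still above 27/692 but 0.1² = 0.01 is at or below it, so n = 2.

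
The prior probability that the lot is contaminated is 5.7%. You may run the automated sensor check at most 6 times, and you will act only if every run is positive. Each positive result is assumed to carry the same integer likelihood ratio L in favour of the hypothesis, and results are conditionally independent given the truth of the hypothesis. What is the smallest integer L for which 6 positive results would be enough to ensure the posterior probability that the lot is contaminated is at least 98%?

Prior odds = 0.057/0.943 = 57/943.
Target odds = 0.98/0.02 = 49.
Need L⁶ ≥ 49 ÷ (57/943) = 46207/57.
3⁶ = 729 < 46207/57 ≤ 4096 = 4⁶, so L = 4.

4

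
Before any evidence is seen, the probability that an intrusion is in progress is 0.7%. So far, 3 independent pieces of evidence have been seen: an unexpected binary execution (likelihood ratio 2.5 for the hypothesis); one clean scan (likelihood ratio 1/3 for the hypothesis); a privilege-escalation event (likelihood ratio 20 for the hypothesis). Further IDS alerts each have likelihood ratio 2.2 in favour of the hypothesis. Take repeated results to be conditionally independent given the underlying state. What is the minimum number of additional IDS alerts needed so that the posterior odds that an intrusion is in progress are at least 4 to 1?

Prior odds = 0.007/0.993 = 7/993.
Combined Bayes factor of the evidence already in hand = 2.5 × (1/3) × 20 = 50/3.
Odds after that evidence = (7/993) × 50/3 = 350/2979.
Target odds = 4.
Need 2.2ⁿ ≥ 4 ÷ (350/2979) = 5958/175.
2.2⁴ = 23.4256 falls short of 5958/175 but 2.2⁵ = 51.53632 reaches it, so n = 5.

5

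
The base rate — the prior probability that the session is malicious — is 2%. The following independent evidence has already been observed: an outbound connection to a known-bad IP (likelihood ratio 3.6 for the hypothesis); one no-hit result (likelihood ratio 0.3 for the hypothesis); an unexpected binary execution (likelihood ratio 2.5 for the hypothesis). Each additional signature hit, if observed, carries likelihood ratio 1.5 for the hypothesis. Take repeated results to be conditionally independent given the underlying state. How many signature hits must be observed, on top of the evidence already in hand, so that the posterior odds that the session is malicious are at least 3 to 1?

Prior odds = 0.02/0.98 = 1/49.
Combined Bayes factor of the evidence already in hand = 3.6 × 0.3 × 2.5 = 2.7.
Odds after that evidence = (1/49) × 2.7 = 27/490.
Target odds = 3.
Need 1.5ⁿ ≥ 3 ÷ (27/490) = 490/9.
1.5⁹ = 19683/512 falls short of 490/9 but 1.5¹⁰ = 59049/1024 reaches it, so n = 10.

10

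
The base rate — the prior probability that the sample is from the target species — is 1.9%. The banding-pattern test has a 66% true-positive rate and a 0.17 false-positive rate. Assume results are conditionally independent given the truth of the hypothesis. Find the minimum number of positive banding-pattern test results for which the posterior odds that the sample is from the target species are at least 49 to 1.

Prior odds: 0.019 ÷ 0.981 = 19/981.
Likelihood ratio of a positive result = 0.66/0.17 = 66/17.
Target odds = 49.
Need (19/981) × (66/17)ⁿ ≥ 49, i.e. (66/17)ⁿ ≥ 48069/19.
(66/17)⁵ ≈882.013 falls short of 48069/19 but (66/17)⁶ ≈3424.29 reaches it, so n = 6.

6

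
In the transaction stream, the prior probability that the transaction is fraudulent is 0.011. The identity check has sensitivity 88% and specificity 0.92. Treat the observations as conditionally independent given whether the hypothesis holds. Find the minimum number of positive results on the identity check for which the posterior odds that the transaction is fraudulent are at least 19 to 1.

4

Prior odds: 0.011 ÷ 0.989 = 11/989.
False-positive rate = 1 − 0.92 = 0.08; likelihood ratio of a positive = 0.88/0.08 = 11.
Target odds = 19.
Require 11ⁿ ≥ 19 ÷ (11/989) = 18791/11.
11³ = 1331 falls short of 18791/11 but 11⁴ = 14641 reaches it, so n = 4.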